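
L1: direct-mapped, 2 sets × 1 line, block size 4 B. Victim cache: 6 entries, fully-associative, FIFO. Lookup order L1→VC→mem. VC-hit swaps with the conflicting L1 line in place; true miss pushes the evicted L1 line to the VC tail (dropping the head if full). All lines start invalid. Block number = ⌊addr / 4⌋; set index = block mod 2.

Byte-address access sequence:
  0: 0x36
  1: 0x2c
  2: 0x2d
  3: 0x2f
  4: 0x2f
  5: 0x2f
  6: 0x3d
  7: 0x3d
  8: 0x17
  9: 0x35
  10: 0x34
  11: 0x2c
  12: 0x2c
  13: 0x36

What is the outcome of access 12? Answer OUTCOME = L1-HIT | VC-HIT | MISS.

OUTCOME = L1-HIT

0: 0x36 (blk 13, set 1) → MISS  vc=[]
1: 0x2c (blk 11, set 1) → MISS  vc=[13]
2: 0x2d (blk 11, set 1) → L1-HIT  vc=[13]
3: 0x2f (blk 11, set 1) → L1-HIT  vc=[13]
4: 0x2f (blk 11, set 1) → L1-HIT  vc=[13]
5: 0x2f (blk 11, set 1) → L1-HIT  vc=[13]
6: 0x3d (blk 15, set 1) → MISS  vc=[13, 11]
7: 0x3d (blk 15, set 1) → L1-HIT  vc=[13, 11]
8: 0x17 (blk 5, set 1) → MISS  vc=[13, 11, 15]
9: 0x35 (blk 13, set 1) → VC-HIT  vc=[5, 11, 15]
10: 0x34 (blk 13, set 1) → L1-HIT  vc=[5, 11, 15]
11: 0x2c (blk 11, set 1) → VC-HIT  vc=[5, 13, 15]
12: 0x2c (blk 11, set 1) → L1-HIT  vc=[5, 13, 15]
13: 0x36 (blk 13, set 1) → VC-HIT  vc=[5, 11, 15]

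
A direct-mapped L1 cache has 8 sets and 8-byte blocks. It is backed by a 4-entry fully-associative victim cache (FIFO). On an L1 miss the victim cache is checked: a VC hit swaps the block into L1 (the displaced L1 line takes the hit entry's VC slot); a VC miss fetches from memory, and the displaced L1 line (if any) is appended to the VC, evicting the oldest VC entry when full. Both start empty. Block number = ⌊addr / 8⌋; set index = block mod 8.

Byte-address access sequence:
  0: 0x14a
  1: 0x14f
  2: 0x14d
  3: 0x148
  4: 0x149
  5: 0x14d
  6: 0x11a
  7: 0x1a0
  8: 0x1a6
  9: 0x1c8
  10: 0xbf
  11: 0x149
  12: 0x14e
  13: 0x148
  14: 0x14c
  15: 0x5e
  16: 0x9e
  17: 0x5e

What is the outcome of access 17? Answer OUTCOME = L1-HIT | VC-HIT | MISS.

OUTCOME = VC-HIT

  [0] addr=0x14a blk=41 s=1: MISS | VC []
  [1] addr=0x14f blk=41 s=1: L1-HIT | VC []
  [2] addr=0x14d blk=41 s=1: L1-HIT | VC []
  [3] addr=0x148 blk=41 s=1: L1-HIT | VC []
  [4] addr=0x149 blk=41 s=1: L1-HIT | VC []
  [5] addr=0x14d blk=41 s=1: L1-HIT | VC []
  [6] addr=0x11a blk=35 s=3: MISS | VC []
  [7] addr=0x1a0 blk=52 s=4: MISS | VC []
  [8] addr=0x1a6 blk=52 s=4: L1-HIT | VC []
  [9] addr=0x1c8 blk=57 s=1: MISS | VC [41]
  [10] addr=0xbf blk=23 s=7: MISS | VC [41]
  [11] addr=0x149 blk=41 s=1: VC-HIT | VC [57]
  [12] addr=0x14e blk=41 s=1: L1-HIT | VC [57]
  [13] addr=0x148 blk=41 s=1: L1-HIT | VC [57]
  [14] addr=0x14c blk=41 s=1: L1-HIT | VC [57]
  [15] addr=0x5e blk=11 s=3: MISS | VC [57, 35]
  [16] addr=0x9e blk=19 s=3: MISS | VC [57, 35, 11]
  [17] addr=0x5e blk=11 s=3: VC-HIT | VC [57, 35, 19]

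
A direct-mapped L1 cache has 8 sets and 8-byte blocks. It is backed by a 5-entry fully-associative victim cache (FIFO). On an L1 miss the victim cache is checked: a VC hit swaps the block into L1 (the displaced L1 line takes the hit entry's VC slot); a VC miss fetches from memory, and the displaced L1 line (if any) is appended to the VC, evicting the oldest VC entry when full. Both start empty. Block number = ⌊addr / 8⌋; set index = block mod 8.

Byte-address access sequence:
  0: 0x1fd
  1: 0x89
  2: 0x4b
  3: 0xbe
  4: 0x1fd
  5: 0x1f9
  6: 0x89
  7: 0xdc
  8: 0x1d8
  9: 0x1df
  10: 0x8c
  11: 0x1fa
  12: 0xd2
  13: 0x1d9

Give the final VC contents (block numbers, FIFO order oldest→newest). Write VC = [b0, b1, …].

VC = [9, 23, 27]

  [0] addr=0x1fd blk=63 s=7: MISS | VC []
  [1] addr=0x89 blk=17 s=1: MISS | VC []
  [2] addr=0x4b blk=9 s=1: MISS | VC [17]
  [3] addr=0xbe blk=23 s=7: MISS | VC [17, 63]
  [4] addr=0x1fd blk=63 s=7: VC-HIT | VC [17, 23]
  [5] addr=0x1f9 blk=63 s=7: L1-HIT | VC [17, 23]
  [6] addr=0x89 blk=17 s=1: VC-HIT | VC [9, 23]
  [7] addr=0xdc blk=27 s=3: MISS | VC [9, 23]
  [8] addr=0x1d8 blk=59 s=3: MISS | VC [9, 23, 27]
  [9] addr=0x1df blk=59 s=3: L1-HIT | VC [9, 23, 27]
  [10] addr=0x8c blk=17 s=1: L1-HIT | VC [9, 23, 27]
  [11] addr=0x1fa blk=63 s=7: L1-HIT | VC [9, 23, 27]
  [12] addr=0xd2 blk=26 s=2: MISS | VC [9, 23, 27]
  [13] addr=0x1d9 blk=59 s=3: L1-HIT | VC [9, 23, 27]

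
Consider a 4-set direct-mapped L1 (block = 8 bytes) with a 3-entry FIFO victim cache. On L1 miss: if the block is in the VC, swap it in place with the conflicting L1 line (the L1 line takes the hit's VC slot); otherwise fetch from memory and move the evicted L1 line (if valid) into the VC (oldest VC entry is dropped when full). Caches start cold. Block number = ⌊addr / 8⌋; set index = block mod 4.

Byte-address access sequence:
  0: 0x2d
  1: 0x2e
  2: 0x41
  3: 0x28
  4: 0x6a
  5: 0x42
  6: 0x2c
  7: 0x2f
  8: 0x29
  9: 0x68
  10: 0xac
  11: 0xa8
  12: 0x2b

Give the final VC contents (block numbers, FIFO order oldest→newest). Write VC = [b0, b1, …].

VC = [21, 13]

#0 0x2d→b5/s1 MISS; vc=[]
#1 0x2e→b5/s1 L1-HIT; vc=[]
#2 0x41→b8/s0 MISS; vc=[]
#3 0x28→b5/s1 L1-HIT; vc=[]
#4 0x6a→b13/s1 MISS; vc=[5]
#5 0x42→b8/s0 L1-HIT; vc=[5]
#6 0x2c→b5/s1 VC-HIT; vc=[13]
#7 0x2f→b5/s1 L1-HIT; vc=[13]
#8 0x29→b5/s1 L1-HIT; vc=[13]
#9 0x68→b13/s1 VC-HIT; vc=[5]
#10 0xac→b21/s1 MISS; vc=[5,13]
#11 0xa8→b21/s1 L1-HIT; vc=[5,13]
#12 0x2b→b5/s1 VC-HIT; vc=[21,13]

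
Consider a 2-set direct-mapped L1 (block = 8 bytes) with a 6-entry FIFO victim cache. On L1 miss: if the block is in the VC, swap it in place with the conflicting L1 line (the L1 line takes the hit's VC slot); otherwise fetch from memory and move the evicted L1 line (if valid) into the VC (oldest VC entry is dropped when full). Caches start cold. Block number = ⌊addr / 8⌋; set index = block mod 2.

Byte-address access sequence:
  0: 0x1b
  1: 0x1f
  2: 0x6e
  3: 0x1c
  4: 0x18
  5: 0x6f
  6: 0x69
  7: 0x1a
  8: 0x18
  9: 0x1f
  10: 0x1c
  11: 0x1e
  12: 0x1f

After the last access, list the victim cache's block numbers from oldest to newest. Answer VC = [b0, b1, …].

VC = [13]

  [0] addr=0x1b blk=3 s=1: MISS | VC []
  [1] addr=0x1f blk=3 s=1: L1-HIT | VC []
  [2] addr=0x6e blk=13 s=1: MISS | VC [3]
  [3] addr=0x1c blk=3 s=1: VC-HIT | VC [13]
  [4] addr=0x18 blk=3 s=1: L1-HIT | VC [13]
  [5] addr=0x6f blk=13 s=1: VC-HIT | VC [3]
  [6] addr=0x69 blk=13 s=1: L1-HIT | VC [3]
  [7] addr=0x1a blk=3 s=1: VC-HIT | VC [13]
  [8] addr=0x18 blk=3 s=1: L1-HIT | VC [13]
  [9] addr=0x1f blk=3 s=1: L1-HIT | VC [13]
  [10] addr=0x1c blk=3 s=1: L1-HIT | VC [13]
  [11] addr=0x1e blk=3 s=1: L1-HIT | VC [13]
  [12] addr=0x1f blk=3 s=1: L1-HIT | VC [13]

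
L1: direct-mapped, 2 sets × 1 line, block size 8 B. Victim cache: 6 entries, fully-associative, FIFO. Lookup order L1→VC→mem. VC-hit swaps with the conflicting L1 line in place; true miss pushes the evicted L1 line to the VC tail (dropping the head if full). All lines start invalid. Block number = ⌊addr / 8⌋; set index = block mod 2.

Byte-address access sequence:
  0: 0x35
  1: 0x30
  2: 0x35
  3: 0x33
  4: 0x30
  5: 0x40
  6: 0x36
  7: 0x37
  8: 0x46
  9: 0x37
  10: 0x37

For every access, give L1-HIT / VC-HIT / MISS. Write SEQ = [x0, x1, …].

0: 0x35 (blk 6, set 0) → MISS  vc=[]
1: 0x30 (blk 6, set 0) → L1-HIT  vc=[]
2: 0x35 (blk 6, set 0) → L1-HIT  vc=[]
3: 0x33 (blk 6, set 0) → L1-HIT  vc=[]
4: 0x30 (blk 6, set 0) → L1-HIT  vc=[]
5: 0x40 (blk 8, set 0) → MISS  vc=[6]
6: 0x36 (blk 6, set 0) → VC-HIT  vc=[8]
7: 0x37 (blk 6, set 0) → L1-HIT  vc=[8]
8: 0x46 (blk 8, set 0) → VC-HIT  vc=[6]
9: 0x37 (blk 6, set 0) → VC-HIT  vc=[8]
10: 0x37 (blk 6, set 0) → L1-HIT  vc=[8]

SEQ = [MISS, L1-HIT, L1-HIT, L1-HIT, L1-HIT, MISS, VC-HIT, L1-HIT, VC-HIT, VC-HIT, L1-HIT]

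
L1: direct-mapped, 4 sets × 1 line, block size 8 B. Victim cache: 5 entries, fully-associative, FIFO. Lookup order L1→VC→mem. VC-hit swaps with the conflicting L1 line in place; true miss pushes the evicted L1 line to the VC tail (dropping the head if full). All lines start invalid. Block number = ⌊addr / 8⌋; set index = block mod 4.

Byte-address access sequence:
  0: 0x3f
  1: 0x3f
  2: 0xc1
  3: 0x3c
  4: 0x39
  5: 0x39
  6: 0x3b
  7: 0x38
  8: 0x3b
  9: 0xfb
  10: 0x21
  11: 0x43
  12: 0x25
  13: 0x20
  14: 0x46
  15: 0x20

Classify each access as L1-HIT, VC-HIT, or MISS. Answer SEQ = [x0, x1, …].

  [0] addr=0x3f blk=7 s=3: MISS | VC []
  [1] addr=0x3f blk=7 s=3: L1-HIT | VC []
  [2] addr=0xc1 blk=24 s=0: MISS | VC []
  [3] addr=0x3c blk=7 s=3: L1-HIT | VC []
  [4] addr=0x39 blk=7 s=3: L1-HIT | VC []
  [5] addr=0x39 blk=7 s=3: L1-HIT | VC []
  [6] addr=0x3b blk=7 s=3: L1-HIT | VC []
  [7] addr=0x38 blk=7 s=3: L1-HIT | VC []
  [8] addr=0x3b blk=7 s=3: L1-HIT | VC []
  [9] addr=0xfb blk=31 s=3: MISS | VC [7]
  [10] addr=0x21 blk=4 s=0: MISS | VC [7, 24]
  [11] addr=0x43 blk=8 s=0: MISS | VC [7, 24, 4]
  [12] addr=0x25 blk=4 s=0: VC-HIT | VC [7, 24, 8]
  [13] addr=0x20 blk=4 s=0: L1-HIT | VC [7, 24, 8]
  [14] addr=0x46 blk=8 s=0: VC-HIT | VC [7, 24, 4]
  [15] addr=0x20 blk=4 s=0: VC-HIT | VC [7, 24, 8]

SEQ = [MISS, L1-HIT, MISS, L1-HIT, L1-HIT, L1-HIT, L1-HIT, L1-HIT, L1-HIT, MISS, MISS, MISS, VC-HIT, L1-HIT, VC-HIT, VC-HIT]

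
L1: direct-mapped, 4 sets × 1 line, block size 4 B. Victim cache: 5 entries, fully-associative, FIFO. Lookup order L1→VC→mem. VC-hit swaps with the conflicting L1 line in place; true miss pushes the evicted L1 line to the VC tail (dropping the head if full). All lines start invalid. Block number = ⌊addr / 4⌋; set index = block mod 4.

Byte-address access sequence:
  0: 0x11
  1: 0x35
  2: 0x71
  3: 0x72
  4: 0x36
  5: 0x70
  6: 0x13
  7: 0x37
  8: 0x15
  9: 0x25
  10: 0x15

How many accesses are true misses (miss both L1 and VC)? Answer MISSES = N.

MISSES = 5

#0 0x11→b4/s0 MISS; vc=[]
#1 0x35→b13/s1 MISS; vc=[]
#2 0x71→b28/s0 MISS; vc=[4]
#3 0x72→b28/s0 L1-HIT; vc=[4]
#4 0x36→b13/s1 L1-HIT; vc=[4]
#5 0x70→b28/s0 L1-HIT; vc=[4]
#6 0x13→b4/s0 VC-HIT; vc=[28]
#7 0x37→b13/s1 L1-HIT; vc=[28]
#8 0x15→b5/s1 MISS; vc=[28,13]
#9 0x25→b9/s1 MISS; vc=[28,13,5]
#10 0x15→b5/s1 VC-HIT; vc=[28,13,9]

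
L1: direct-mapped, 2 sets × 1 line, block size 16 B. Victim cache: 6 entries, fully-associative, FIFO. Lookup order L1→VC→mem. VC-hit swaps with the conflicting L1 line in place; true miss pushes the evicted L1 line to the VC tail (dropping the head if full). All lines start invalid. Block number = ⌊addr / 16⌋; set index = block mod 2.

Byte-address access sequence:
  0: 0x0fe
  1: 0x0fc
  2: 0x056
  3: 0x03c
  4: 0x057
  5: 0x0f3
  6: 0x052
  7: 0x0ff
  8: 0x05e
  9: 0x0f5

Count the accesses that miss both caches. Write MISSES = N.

MISSES = 3

#0 0xfe→b15/s1 MISS; vc=[]
#1 0xfc→b15/s1 L1-HIT; vc=[]
#2 0x56→b5/s1 MISS; vc=[15]
#3 0x3c→b3/s1 MISS; vc=[15,5]
#4 0x57→b5/s1 VC-HIT; vc=[15,3]
#5 0xf3→b15/s1 VC-HIT; vc=[5,3]
#6 0x52→b5/s1 VC-HIT; vc=[15,3]
#7 0xff→b15/s1 VC-HIT; vc=[5,3]
#8 0x5e→b5/s1 VC-HIT; vc=[15,3]
#9 0xf5→b15/s1 VC-HIT; vc=[5,3]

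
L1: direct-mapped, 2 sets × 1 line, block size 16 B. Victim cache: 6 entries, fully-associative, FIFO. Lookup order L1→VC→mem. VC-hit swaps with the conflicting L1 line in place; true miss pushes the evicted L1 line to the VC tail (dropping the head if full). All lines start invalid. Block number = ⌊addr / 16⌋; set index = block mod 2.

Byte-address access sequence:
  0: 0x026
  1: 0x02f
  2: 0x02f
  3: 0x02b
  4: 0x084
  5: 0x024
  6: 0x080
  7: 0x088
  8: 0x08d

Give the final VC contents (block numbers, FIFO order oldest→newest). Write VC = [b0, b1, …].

VC = [2]

0: 0x26 (blk 2, set 0) → MISS  vc=[]
1: 0x2f (blk 2, set 0) → L1-HIT  vc=[]
2: 0x2f (blk 2, set 0) → L1-HIT  vc=[]
3: 0x2b (blk 2, set 0) → L1-HIT  vc=[]
4: 0x84 (blk 8, set 0) → MISS  vc=[2]
5: 0x24 (blk 2, set 0) → VC-HIT  vc=[8]
6: 0x80 (blk 8, set 0) → VC-HIT  vc=[2]
7: 0x88 (blk 8, set 0) → L1-HIT  vc=[2]
8: 0x8d (blk 8, set 0) → L1-HIT  vc=[2]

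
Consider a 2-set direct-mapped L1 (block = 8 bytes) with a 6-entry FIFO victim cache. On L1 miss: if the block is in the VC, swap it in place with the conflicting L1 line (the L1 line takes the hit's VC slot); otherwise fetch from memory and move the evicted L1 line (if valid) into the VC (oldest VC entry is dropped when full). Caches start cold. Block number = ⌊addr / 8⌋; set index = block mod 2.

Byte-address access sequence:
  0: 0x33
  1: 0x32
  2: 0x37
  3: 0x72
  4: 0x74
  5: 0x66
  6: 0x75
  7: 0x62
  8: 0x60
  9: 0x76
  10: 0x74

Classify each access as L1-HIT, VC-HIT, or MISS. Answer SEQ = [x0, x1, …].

#0 0x33→b6/s0 MISS; vc=[]
#1 0x32→b6/s0 L1-HIT; vc=[]
#2 0x37→b6/s0 L1-HIT; vc=[]
#3 0x72→b14/s0 MISS; vc=[6]
#4 0x74→b14/s0 L1-HIT; vc=[6]
#5 0x66→b12/s0 MISS; vc=[6,14]
#6 0x75→b14/s0 VC-HIT; vc=[6,12]
#7 0x62→b12/s0 VC-HIT; vc=[6,14]
#8 0x60→b12/s0 L1-HIT; vc=[6,14]
#9 0x76→b14/s0 VC-HIT; vc=[6,12]
#10 0x74→b14/s0 L1-HIT; vc=[6,12]

SEQ = [MISS, L1-HIT, L1-HIT, MISS, L1-HIT, MISS, VC-HIT, VC-HIT, L1-HIT, VC-HIT, L1-HIT]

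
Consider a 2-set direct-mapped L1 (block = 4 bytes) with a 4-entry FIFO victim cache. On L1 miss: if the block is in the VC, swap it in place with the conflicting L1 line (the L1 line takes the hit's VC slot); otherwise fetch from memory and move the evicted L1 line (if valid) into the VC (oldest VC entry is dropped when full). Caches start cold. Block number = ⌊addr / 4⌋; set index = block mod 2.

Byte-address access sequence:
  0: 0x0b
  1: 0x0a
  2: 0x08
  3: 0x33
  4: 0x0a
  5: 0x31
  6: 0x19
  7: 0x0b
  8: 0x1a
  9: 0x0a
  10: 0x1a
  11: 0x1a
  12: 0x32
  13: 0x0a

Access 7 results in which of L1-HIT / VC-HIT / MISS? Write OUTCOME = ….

#0 0xb→b2/s0 MISS; vc=[]
#1 0xa→b2/s0 L1-HIT; vc=[]
#2 0x8→b2/s0 L1-HIT; vc=[]
#3 0x33→b12/s0 MISS; vc=[2]
#4 0xa→b2/s0 VC-HIT; vc=[12]
#5 0x31→b12/s0 VC-HIT; vc=[2]
#6 0x19→b6/s0 MISS; vc=[2,12]
#7 0xb→b2/s0 VC-HIT; vc=[6,12]
#8 0x1a→b6/s0 VC-HIT; vc=[2,12]
#9 0xa→b2/s0 VC-HIT; vc=[6,12]
#10 0x1a→b6/s0 VC-HIT; vc=[2,12]
#11 0x1a→b6/s0 L1-HIT; vc=[2,12]
#12 0x32→b12/s0 VC-HIT; vc=[2,6]
#13 0xa→b2/s0 VC-HIT; vc=[12,6]

OUTCOME = VC-HIT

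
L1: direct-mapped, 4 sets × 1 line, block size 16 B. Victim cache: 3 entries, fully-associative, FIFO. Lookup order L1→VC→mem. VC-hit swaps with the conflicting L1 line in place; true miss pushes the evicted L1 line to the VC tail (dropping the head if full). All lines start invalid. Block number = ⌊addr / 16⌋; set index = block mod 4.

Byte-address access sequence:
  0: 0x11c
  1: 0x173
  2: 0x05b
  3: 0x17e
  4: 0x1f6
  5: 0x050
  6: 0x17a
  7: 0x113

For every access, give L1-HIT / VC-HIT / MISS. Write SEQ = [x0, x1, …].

SEQ = [MISS, MISS, MISS, L1-HIT, MISS, L1-HIT, VC-HIT, VC-HIT]

0: 0x11c (blk 17, set 1) → MISS  vc=[]
1: 0x173 (blk 23, set 3) → MISS  vc=[]
2: 0x5b (blk 5, set 1) → MISS  vc=[17]
3: 0x17e (blk 23, set 3) → L1-HIT  vc=[17]
4: 0x1f6 (blk 31, set 3) → MISS  vc=[17, 23]
5: 0x50 (blk 5, set 1) → L1-HIT  vc=[17, 23]
6: 0x17a (blk 23, set 3) → VC-HIT  vc=[17, 31]
7: 0x113 (blk 17, set 1) → VC-HIT  vc=[5, 31]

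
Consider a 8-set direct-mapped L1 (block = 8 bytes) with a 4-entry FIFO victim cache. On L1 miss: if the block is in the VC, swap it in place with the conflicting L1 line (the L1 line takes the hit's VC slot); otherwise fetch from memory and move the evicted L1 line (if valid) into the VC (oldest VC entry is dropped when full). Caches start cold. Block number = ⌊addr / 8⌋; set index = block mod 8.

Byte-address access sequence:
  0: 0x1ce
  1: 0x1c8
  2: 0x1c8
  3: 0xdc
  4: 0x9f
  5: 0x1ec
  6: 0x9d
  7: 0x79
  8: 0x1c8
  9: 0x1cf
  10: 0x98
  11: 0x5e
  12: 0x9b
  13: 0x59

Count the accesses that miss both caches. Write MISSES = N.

0: 0x1ce (blk 57, set 1) → MISS  vc=[]
1: 0x1c8 (blk 57, set 1) → L1-HIT  vc=[]
2: 0x1c8 (blk 57, set 1) → L1-HIT  vc=[]
3: 0xdc (blk 27, set 3) → MISS  vc=[]
4: 0x9f (blk 19, set 3) → MISS  vc=[27]
5: 0x1ec (blk 61, set 5) → MISS  vc=[27]
6: 0x9d (blk 19, set 3) → L1-HIT  vc=[27]
7: 0x79 (blk 15, set 7) → MISS  vc=[27]
8: 0x1c8 (blk 57, set 1) → L1-HIT  vc=[27]
9: 0x1cf (blk 57, set 1) → L1-HIT  vc=[27]
10: 0x98 (blk 19, set 3) → L1-HIT  vc=[27]
11: 0x5e (blk 11, set 3) → MISS  vc=[27, 19]
12: 0x9b (blk 19, set 3) → VC-HIT  vc=[27, 11]
13: 0x59 (blk 11, set 3) → VC-HIT  vc=[27, 19]

MISSES = 6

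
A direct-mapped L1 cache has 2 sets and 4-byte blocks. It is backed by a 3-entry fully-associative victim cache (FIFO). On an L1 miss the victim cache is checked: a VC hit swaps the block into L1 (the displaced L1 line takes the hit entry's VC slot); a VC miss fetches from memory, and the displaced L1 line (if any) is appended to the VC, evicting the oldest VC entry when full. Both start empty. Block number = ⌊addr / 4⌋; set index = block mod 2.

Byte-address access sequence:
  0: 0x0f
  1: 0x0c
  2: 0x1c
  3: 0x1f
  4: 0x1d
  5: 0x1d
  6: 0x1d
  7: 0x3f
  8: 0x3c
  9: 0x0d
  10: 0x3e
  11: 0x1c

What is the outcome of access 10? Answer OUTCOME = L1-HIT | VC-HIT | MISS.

#0 0xf→b3/s1 MISS; vc=[]
#1 0xc→b3/s1 L1-HIT; vc=[]
#2 0x1c→b7/s1 MISS; vc=[3]
#3 0x1f→b7/s1 L1-HIT; vc=[3]
#4 0x1d→b7/s1 L1-HIT; vc=[3]
#5 0x1d→b7/s1 L1-HIT; vc=[3]
#6 0x1d→b7/s1 L1-HIT; vc=[3]
#7 0x3f→b15/s1 MISS; vc=[3,7]
#8 0x3c→b15/s1 L1-HIT; vc=[3,7]
#9 0xd→b3/s1 VC-HIT; vc=[15,7]
#10 0x3e→b15/s1 VC-HIT; vc=[3,7]
#11 0x1c→b7/s1 VC-HIT; vc=[3,15]

OUTCOME = VC-HIT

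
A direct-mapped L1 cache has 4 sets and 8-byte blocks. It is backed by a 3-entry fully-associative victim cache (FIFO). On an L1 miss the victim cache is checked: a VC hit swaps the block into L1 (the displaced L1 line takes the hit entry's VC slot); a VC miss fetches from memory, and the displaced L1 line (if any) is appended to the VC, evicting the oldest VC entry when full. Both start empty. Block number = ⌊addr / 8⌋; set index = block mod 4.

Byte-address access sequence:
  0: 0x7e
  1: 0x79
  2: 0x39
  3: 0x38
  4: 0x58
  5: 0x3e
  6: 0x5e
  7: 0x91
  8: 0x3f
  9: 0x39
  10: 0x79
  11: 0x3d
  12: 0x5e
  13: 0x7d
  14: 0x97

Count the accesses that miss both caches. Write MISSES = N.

MISSES = 4

#0 0x7e→b15/s3 MISS; vc=[]
#1 0x79→b15/s3 L1-HIT; vc=[]
#2 0x39→b7/s3 MISS; vc=[15]
#3 0x38→b7/s3 L1-HIT; vc=[15]
#4 0x58→b11/s3 MISS; vc=[15,7]
#5 0x3e→b7/s3 VC-HIT; vc=[15,11]
#6 0x5e→b11/s3 VC-HIT; vc=[15,7]
#7 0x91→b18/s2 MISS; vc=[15,7]
#8 0x3f→b7/s3 VC-HIT; vc=[15,11]
#9 0x39→b7/s3 L1-HIT; vc=[15,11]
#10 0x79→b15/s3 VC-HIT; vc=[7,11]
#11 0x3d→b7/s3 VC-HIT; vc=[15,11]
#12 0x5e→b11/s3 VC-HIT; vc=[15,7]
#13 0x7d→b15/s3 VC-HIT; vc=[11,7]
#14 0x97→b18/s2 L1-HIT; vc=[11,7]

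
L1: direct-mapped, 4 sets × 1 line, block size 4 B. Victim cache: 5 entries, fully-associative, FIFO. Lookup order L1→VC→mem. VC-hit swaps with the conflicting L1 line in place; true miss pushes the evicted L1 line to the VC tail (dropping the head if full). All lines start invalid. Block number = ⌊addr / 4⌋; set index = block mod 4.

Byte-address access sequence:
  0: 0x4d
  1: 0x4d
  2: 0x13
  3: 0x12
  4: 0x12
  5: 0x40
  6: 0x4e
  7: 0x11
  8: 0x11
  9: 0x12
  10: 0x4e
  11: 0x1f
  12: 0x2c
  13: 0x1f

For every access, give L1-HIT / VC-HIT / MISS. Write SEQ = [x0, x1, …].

  [0] addr=0x4d blk=19 s=3: MISS | VC []
  [1] addr=0x4d blk=19 s=3: L1-HIT | VC []
  [2] addr=0x13 blk=4 s=0: MISS | VC []
  [3] addr=0x12 blk=4 s=0: L1-HIT | VC []
  [4] addr=0x12 blk=4 s=0: L1-HIT | VC []
  [5] addr=0x40 blk=16 s=0: MISS | VC [4]
  [6] addr=0x4e blk=19 s=3: L1-HIT | VC [4]
  [7] addr=0x11 blk=4 s=0: VC-HIT | VC [16]
  [8] addr=0x11 blk=4 s=0: L1-HIT | VC [16]
  [9] addr=0x12 blk=4 s=0: L1-HIT | VC [16]
  [10] addr=0x4e blk=19 s=3: L1-HIT | VC [16]
  [11] addr=0x1f blk=7 s=3: MISS | VC [16, 19]
  [12] addr=0x2c blk=11 s=3: MISS | VC [16, 19, 7]
  [13] addr=0x1f blk=7 s=3: VC-HIT | VC [16, 19, 11]

SEQ = [MISS, L1-HIT, MISS, L1-HIT, L1-HIT, MISS, L1-HIT, VC-HIT, L1-HIT, L1-HIT, L1-HIT, MISS, MISS, VC-HIT]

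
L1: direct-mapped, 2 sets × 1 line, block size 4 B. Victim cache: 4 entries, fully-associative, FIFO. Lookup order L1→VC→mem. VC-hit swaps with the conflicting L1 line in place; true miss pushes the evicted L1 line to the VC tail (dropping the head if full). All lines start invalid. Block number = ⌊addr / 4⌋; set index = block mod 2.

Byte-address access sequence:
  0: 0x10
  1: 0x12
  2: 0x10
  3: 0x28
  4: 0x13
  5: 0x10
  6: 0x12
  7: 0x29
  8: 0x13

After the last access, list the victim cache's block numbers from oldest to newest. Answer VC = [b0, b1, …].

VC = [10]

0: 0x10 (blk 4, set 0) → MISS  vc=[]
1: 0x12 (blk 4, set 0) → L1-HIT  vc=[]
2: 0x10 (blk 4, set 0) → L1-HIT  vc=[]
3: 0x28 (blk 10, set 0) → MISS  vc=[4]
4: 0x13 (blk 4, set 0) → VC-HIT  vc=[10]
5: 0x10 (blk 4, set 0) → L1-HIT  vc=[10]
6: 0x12 (blk 4, set 0) → L1-HIT  vc=[10]
7: 0x29 (blk 10, set 0) → VC-HIT  vc=[4]
8: 0x13 (blk 4, set 0) → VC-HIT  vc=[10]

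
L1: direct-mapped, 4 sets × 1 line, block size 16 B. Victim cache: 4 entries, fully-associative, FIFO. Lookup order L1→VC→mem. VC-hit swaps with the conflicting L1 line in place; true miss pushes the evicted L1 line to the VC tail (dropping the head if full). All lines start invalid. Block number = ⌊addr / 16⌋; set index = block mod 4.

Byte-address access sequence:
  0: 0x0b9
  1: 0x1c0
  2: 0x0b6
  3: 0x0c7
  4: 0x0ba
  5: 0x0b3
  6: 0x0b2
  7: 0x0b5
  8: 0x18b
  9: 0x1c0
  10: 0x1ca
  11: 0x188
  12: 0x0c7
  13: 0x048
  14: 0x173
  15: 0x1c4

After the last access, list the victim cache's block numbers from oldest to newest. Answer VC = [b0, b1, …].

#0 0xb9→b11/s3 MISS; vc=[]
#1 0x1c0→b28/s0 MISS; vc=[]
#2 0xb6→b11/s3 L1-HIT; vc=[]
#3 0xc7→b12/s0 MISS; vc=[28]
#4 0xba→b11/s3 L1-HIT; vc=[28]
#5 0xb3→b11/s3 L1-HIT; vc=[28]
#6 0xb2→b11/s3 L1-HIT; vc=[28]
#7 0xb5→b11/s3 L1-HIT; vc=[28]
#8 0x18b→b24/s0 MISS; vc=[28,12]
#9 0x1c0→b28/s0 VC-HIT; vc=[24,12]
#10 0x1ca→b28/s0 L1-HIT; vc=[24,12]
#11 0x188→b24/s0 VC-HIT; vc=[28,12]
#12 0xc7→b12/s0 VC-HIT; vc=[28,24]
#13 0x48→b4/s0 MISS; vc=[28,24,12]
#14 0x173→b23/s3 MISS; vc=[28,24,12,11]
#15 0x1c4→b28/s0 VC-HIT; vc=[4,24,12,11]

VC = [4, 24, 12, 11]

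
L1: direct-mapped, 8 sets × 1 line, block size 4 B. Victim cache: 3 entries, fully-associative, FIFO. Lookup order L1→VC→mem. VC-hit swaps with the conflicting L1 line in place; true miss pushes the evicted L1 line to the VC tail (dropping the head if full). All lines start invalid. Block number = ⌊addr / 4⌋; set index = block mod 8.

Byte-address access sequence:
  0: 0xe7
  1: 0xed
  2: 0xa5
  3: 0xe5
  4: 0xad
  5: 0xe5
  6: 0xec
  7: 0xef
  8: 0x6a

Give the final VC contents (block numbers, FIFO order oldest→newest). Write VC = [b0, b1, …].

#0 0xe7→b57/s1 MISS; vc=[]
#1 0xed→b59/s3 MISS; vc=[]
#2 0xa5→b41/s1 MISS; vc=[57]
#3 0xe5→b57/s1 VC-HIT; vc=[41]
#4 0xad→b43/s3 MISS; vc=[41,59]
#5 0xe5→b57/s1 L1-HIT; vc=[41,59]
#6 0xec→b59/s3 VC-HIT; vc=[41,43]
#7 0xef→b59/s3 L1-HIT; vc=[41,43]
#8 0x6a→b26/s2 MISS; vc=[41,43]

VC = [41, 43]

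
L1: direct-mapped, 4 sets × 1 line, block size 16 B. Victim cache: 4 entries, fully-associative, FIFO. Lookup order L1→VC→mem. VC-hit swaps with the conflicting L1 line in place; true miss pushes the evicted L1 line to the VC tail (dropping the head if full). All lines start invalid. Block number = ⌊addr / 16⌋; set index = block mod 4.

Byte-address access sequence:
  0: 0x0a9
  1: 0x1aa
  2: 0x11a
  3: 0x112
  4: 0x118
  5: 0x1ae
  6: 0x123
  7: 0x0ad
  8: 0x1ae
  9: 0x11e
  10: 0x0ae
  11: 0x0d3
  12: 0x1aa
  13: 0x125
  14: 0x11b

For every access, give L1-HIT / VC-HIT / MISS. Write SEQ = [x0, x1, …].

SEQ = [MISS, MISS, MISS, L1-HIT, L1-HIT, L1-HIT, MISS, VC-HIT, VC-HIT, L1-HIT, VC-HIT, MISS, VC-HIT, VC-HIT, VC-HIT]

  [0] addr=0xa9 blk=10 s=2: MISS | VC []
  [1] addr=0x1aa blk=26 s=2: MISS | VC [10]
  [2] addr=0x11a blk=17 s=1: MISS | VC [10]
  [3] addr=0x112 blk=17 s=1: L1-HIT | VC [10]
  [4] addr=0x118 blk=17 s=1: L1-HIT | VC [10]
  [5] addr=0x1ae blk=26 s=2: L1-HIT | VC [10]
  [6] addr=0x123 blk=18 s=2: MISS | VC [10, 26]
  [7] addr=0xad blk=10 s=2: VC-HIT | VC [18, 26]
  [8] addr=0x1ae blk=26 s=2: VC-HIT | VC [18, 10]
  [9] addr=0x11e blk=17 s=1: L1-HIT | VC [18, 10]
  [10] addr=0xae blk=10 s=2: VC-HIT | VC [18, 26]
  [11] addr=0xd3 blk=13 s=1: MISS | VC [18, 26, 17]
  [12] addr=0x1aa blk=26 s=2: VC-HIT | VC [18, 10, 17]
  [13] addr=0x125 blk=18 s=2: VC-HIT | VC [26, 10, 17]
  [14] addr=0x11b blk=17 s=1: VC-HIT | VC [26, 10, 13]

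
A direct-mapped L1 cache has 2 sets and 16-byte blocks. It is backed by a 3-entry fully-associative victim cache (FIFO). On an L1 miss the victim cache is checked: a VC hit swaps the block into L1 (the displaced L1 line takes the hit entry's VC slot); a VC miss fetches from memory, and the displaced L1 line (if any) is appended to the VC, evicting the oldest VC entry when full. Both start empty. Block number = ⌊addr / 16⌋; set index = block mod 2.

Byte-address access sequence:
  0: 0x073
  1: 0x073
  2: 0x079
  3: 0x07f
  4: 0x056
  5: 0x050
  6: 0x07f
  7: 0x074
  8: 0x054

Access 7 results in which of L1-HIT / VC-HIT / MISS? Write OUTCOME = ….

0: 0x73 (blk 7, set 1) → MISS  vc=[]
1: 0x73 (blk 7, set 1) → L1-HIT  vc=[]
2: 0x79 (blk 7, set 1) → L1-HIT  vc=[]
3: 0x7f (blk 7, set 1) → L1-HIT  vc=[]
4: 0x56 (blk 5, set 1) → MISS  vc=[7]
5: 0x50 (blk 5, set 1) → L1-HIT  vc=[7]
6: 0x7f (blk 7, set 1) → VC-HIT  vc=[5]
7: 0x74 (blk 7, set 1) → L1-HIT  vc=[5]
8: 0x54 (blk 5, set 1) → VC-HIT  vc=[7]

OUTCOME = L1-HIT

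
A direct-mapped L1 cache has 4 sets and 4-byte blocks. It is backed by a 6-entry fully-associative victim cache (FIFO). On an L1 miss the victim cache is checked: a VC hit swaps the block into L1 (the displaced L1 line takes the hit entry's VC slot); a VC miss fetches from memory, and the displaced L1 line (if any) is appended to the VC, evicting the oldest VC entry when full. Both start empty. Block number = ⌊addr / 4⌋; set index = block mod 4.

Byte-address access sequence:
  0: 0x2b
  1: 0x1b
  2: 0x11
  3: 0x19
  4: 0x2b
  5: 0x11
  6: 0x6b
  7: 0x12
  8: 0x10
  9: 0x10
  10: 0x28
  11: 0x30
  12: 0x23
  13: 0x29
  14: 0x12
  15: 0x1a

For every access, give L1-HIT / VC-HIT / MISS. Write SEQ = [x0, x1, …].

SEQ = [MISS, MISS, MISS, L1-HIT, VC-HIT, L1-HIT, MISS, L1-HIT, L1-HIT, L1-HIT, VC-HIT, MISS, MISS, L1-HIT, VC-HIT, VC-HIT]

0: 0x2b (blk 10, set 2) → MISS  vc=[]
1: 0x1b (blk 6, set 2) → MISS  vc=[10]
2: 0x11 (blk 4, set 0) → MISS  vc=[10]
3: 0x19 (blk 6, set 2) → L1-HIT  vc=[10]
4: 0x2b (blk 10, set 2) → VC-HIT  vc=[6]
5: 0x11 (blk 4, set 0) → L1-HIT  vc=[6]
6: 0x6b (blk 26, set 2) → MISS  vc=[6, 10]
7: 0x12 (blk 4, set 0) → L1-HIT  vc=[6, 10]
8: 0x10 (blk 4, set 0) → L1-HIT  vc=[6, 10]
9: 0x10 (blk 4, set 0) → L1-HIT  vc=[6, 10]
10: 0x28 (blk 10, set 2) → VC-HIT  vc=[6, 26]
11: 0x30 (blk 12, set 0) → MISS  vc=[6, 26, 4]
12: 0x23 (blk 8, set 0) → MISS  vc=[6, 26, 4, 12]
13: 0x29 (blk 10, set 2) → L1-HIT  vc=[6, 26, 4, 12]
14: 0x12 (blk 4, set 0) → VC-HIT  vc=[6, 26, 8, 12]
15: 0x1a (blk 6, set 2) → VC-HIT  vc=[10, 26, 8, 12]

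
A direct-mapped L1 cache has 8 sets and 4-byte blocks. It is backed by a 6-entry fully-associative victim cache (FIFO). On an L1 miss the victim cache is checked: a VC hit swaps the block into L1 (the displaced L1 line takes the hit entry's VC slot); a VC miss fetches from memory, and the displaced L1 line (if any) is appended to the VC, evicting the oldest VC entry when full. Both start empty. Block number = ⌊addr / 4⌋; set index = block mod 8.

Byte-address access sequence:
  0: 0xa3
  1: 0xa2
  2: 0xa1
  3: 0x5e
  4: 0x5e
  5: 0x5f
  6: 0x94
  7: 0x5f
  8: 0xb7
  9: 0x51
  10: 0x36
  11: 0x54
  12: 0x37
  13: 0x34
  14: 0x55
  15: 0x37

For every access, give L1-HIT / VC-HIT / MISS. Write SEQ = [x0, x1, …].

0: 0xa3 (blk 40, set 0) → MISS  vc=[]
1: 0xa2 (blk 40, set 0) → L1-HIT  vc=[]
2: 0xa1 (blk 40, set 0) → L1-HIT  vc=[]
3: 0x5e (blk 23, set 7) → MISS  vc=[]
4: 0x5e (blk 23, set 7) → L1-HIT  vc=[]
5: 0x5f (blk 23, set 7) → L1-HIT  vc=[]
6: 0x94 (blk 37, set 5) → MISS  vc=[]
7: 0x5f (blk 23, set 7) → L1-HIT  vc=[]
8: 0xb7 (blk 45, set 5) → MISS  vc=[37]
9: 0x51 (blk 20, set 4) → MISS  vc=[37]
10: 0x36 (blk 13, set 5) → MISS  vc=[37, 45]
11: 0x54 (blk 21, set 5) → MISS  vc=[37, 45, 13]
12: 0x37 (blk 13, set 5) → VC-HIT  vc=[37, 45, 21]
13: 0x34 (blk 13, set 5) → L1-HIT  vc=[37, 45, 21]
14: 0x55 (blk 21, set 5) → VC-HIT  vc=[37, 45, 13]
15: 0x37 (blk 13, set 5) → VC-HIT  vc=[37, 45, 21]

SEQ = [MISS, L1-HIT, L1-HIT, MISS, L1-HIT, L1-HIT, MISS, L1-HIT, MISS, MISS, MISS, MISS, VC-HIT, L1-HIT, VC-HIT, VC-HIT]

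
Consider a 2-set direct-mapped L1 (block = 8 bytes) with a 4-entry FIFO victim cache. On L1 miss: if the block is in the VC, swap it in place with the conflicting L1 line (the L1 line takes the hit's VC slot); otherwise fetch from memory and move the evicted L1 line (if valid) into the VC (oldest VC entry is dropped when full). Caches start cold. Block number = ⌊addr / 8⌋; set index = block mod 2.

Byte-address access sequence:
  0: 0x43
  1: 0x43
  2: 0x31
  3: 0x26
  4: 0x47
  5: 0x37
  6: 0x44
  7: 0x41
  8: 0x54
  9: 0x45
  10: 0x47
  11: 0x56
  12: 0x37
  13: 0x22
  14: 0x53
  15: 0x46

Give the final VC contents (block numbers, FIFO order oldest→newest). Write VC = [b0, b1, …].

0: 0x43 (blk 8, set 0) → MISS  vc=[]
1: 0x43 (blk 8, set 0) → L1-HIT  vc=[]
2: 0x31 (blk 6, set 0) → MISS  vc=[8]
3: 0x26 (blk 4, set 0) → MISS  vc=[8, 6]
4: 0x47 (blk 8, set 0) → VC-HIT  vc=[4, 6]
5: 0x37 (blk 6, set 0) → VC-HIT  vc=[4, 8]
6: 0x44 (blk 8, set 0) → VC-HIT  vc=[4, 6]
7: 0x41 (blk 8, set 0) → L1-HIT  vc=[4, 6]
8: 0x54 (blk 10, set 0) → MISS  vc=[4, 6, 8]
9: 0x45 (blk 8, set 0) → VC-HIT  vc=[4, 6, 10]
10: 0x47 (blk 8, set 0) → L1-HIT  vc=[4, 6, 10]
11: 0x56 (blk 10, set 0) → VC-HIT  vc=[4, 6, 8]
12: 0x37 (blk 6, set 0) → VC-HIT  vc=[4, 10, 8]
13: 0x22 (blk 4, set 0) → VC-HIT  vc=[6, 10, 8]
14: 0x53 (blk 10, set 0) → VC-HIT  vc=[6, 4, 8]
15: 0x46 (blk 8, set 0) → VC-HIT  vc=[6, 4, 10]

VC = [6, 4, 10]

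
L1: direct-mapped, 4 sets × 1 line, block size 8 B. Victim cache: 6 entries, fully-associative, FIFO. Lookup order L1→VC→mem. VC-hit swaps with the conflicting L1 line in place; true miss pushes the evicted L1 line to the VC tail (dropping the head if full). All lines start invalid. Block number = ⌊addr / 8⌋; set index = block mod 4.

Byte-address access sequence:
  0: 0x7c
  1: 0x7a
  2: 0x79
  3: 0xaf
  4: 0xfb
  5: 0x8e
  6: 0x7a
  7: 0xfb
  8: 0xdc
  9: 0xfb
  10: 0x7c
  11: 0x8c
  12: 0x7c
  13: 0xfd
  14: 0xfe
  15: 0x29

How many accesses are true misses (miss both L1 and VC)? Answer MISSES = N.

MISSES = 6

  [0] addr=0x7c blk=15 s=3: MISS | VC []
  [1] addr=0x7a blk=15 s=3: L1-HIT | VC []
  [2] addr=0x79 blk=15 s=3: L1-HIT | VC []
  [3] addr=0xaf blk=21 s=1: MISS | VC []
  [4] addr=0xfb blk=31 s=3: MISS | VC [15]
  [5] addr=0x8e blk=17 s=1: MISS | VC [15, 21]
  [6] addr=0x7a blk=15 s=3: VC-HIT | VC [31, 21]
  [7] addr=0xfb blk=31 s=3: VC-HIT | VC [15, 21]
  [8] addr=0xdc blk=27 s=3: MISS | VC [15, 21, 31]
  [9] addr=0xfb blk=31 s=3: VC-HIT | VC [15, 21, 27]
  [10] addr=0x7c blk=15 s=3: VC-HIT | VC [31, 21, 27]
  [11] addr=0x8c blk=17 s=1: L1-HIT | VC [31, 21, 27]
  [12] addr=0x7c blk=15 s=3: L1-HIT | VC [31, 21, 27]
  [13] addr=0xfd blk=31 s=3: VC-HIT | VC [15, 21, 27]
  [14] addr=0xfe blk=31 s=3: L1-HIT | VC [15, 21, 27]
  [15] addr=0x29 blk=5 s=1: MISS | VC [15, 21, 27, 17]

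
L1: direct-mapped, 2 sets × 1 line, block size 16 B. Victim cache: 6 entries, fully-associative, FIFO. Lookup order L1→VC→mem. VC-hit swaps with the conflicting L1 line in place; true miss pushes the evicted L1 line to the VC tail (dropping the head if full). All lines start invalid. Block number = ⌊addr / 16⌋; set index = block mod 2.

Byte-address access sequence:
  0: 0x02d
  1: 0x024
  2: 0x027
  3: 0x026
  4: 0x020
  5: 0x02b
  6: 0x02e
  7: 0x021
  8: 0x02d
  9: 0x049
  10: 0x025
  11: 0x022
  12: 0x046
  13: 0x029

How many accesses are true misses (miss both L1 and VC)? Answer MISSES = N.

  [0] addr=0x2d blk=2 s=0: MISS | VC []
  [1] addr=0x24 blk=2 s=0: L1-HIT | VC []
  [2] addr=0x27 blk=2 s=0: L1-HIT | VC []
  [3] addr=0x26 blk=2 s=0: L1-HIT | VC []
  [4] addr=0x20 blk=2 s=0: L1-HIT | VC []
  [5] addr=0x2b blk=2 s=0: L1-HIT | VC []
  [6] addr=0x2e blk=2 s=0: L1-HIT | VC []
  [7] addr=0x21 blk=2 s=0: L1-HIT | VC []
  [8] addr=0x2d blk=2 s=0: L1-HIT | VC []
  [9] addr=0x49 blk=4 s=0: MISS | VC [2]
  [10] addr=0x25 blk=2 s=0: VC-HIT | VC [4]
  [11] addr=0x22 blk=2 s=0: L1-HIT | VC [4]
  [12] addr=0x46 blk=4 s=0: VC-HIT | VC [2]
  [13] addr=0x29 blk=2 s=0: VC-HIT | VC [4]

MISSES = 2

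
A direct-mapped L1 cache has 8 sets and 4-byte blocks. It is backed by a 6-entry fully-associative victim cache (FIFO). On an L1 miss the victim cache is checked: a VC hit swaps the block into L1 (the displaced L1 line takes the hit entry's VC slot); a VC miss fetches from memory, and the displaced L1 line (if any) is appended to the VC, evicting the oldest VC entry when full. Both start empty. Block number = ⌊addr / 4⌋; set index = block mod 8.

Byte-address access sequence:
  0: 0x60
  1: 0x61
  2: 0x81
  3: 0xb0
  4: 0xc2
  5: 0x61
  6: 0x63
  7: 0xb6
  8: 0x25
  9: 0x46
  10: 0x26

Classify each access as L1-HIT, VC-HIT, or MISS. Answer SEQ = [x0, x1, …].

0: 0x60 (blk 24, set 0) → MISS  vc=[]
1: 0x61 (blk 24, set 0) → L1-HIT  vc=[]
2: 0x81 (blk 32, set 0) → MISS  vc=[24]
3: 0xb0 (blk 44, set 4) → MISS  vc=[24]
4: 0xc2 (blk 48, set 0) → MISS  vc=[24, 32]
5: 0x61 (blk 24, set 0) → VC-HIT  vc=[48, 32]
6: 0x63 (blk 24, set 0) → L1-HIT  vc=[48, 32]
7: 0xb6 (blk 45, set 5) → MISS  vc=[48, 32]
8: 0x25 (blk 9, set 1) → MISS  vc=[48, 32]
9: 0x46 (blk 17, set 1) → MISS  vc=[48, 32, 9]
10: 0x26 (blk 9, set 1) → VC-HIT  vc=[48, 32, 17]

SEQ = [MISS, L1-HIT, MISS, MISS, MISS, VC-HIT, L1-HIT, MISS, MISS, MISS, VC-HIT]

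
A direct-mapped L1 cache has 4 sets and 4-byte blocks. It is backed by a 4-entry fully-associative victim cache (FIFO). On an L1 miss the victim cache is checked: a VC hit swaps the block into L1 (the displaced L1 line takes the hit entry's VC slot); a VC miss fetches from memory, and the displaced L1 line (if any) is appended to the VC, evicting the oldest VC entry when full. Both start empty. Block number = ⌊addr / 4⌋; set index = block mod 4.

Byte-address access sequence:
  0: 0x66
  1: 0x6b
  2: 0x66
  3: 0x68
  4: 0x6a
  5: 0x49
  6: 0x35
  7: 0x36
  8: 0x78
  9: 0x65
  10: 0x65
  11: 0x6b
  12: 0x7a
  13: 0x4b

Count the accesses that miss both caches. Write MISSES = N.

#0 0x66→b25/s1 MISS; vc=[]
#1 0x6b→b26/s2 MISS; vc=[]
#2 0x66→b25/s1 L1-HIT; vc=[]
#3 0x68→b26/s2 L1-HIT; vc=[]
#4 0x6a→b26/s2 L1-HIT; vc=[]
#5 0x49→b18/s2 MISS; vc=[26]
#6 0x35→b13/s1 MISS; vc=[26,25]
#7 0x36→b13/s1 L1-HIT; vc=[26,25]
#8 0x78→b30/s2 MISS; vc=[26,25,18]
#9 0x65→b25/s1 VC-HIT; vc=[26,13,18]
#10 0x65→b25/s1 L1-HIT; vc=[26,13,18]
#11 0x6b→b26/s2 VC-HIT; vc=[30,13,18]
#12 0x7a→b30/s2 VC-HIT; vc=[26,13,18]
#13 0x4b→b18/s2 VC-HIT; vc=[26,13,30]

MISSES = 5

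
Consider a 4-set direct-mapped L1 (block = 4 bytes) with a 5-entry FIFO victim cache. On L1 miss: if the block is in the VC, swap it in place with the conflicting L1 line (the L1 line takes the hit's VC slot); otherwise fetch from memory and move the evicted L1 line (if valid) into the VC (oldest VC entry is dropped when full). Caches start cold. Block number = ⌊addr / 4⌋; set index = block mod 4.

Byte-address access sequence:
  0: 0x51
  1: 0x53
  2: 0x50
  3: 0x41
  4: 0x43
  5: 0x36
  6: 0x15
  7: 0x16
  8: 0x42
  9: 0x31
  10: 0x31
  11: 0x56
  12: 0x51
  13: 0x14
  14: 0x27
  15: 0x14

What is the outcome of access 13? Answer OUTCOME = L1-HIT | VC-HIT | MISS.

  [0] addr=0x51 blk=20 s=0: MISS | VC []
  [1] addr=0x53 blk=20 s=0: L1-HIT | VC []
  [2] addr=0x50 blk=20 s=0: L1-HIT | VC []
  [3] addr=0x41 blk=16 s=0: MISS | VC [20]
  [4] addr=0x43 blk=16 s=0: L1-HIT | VC [20]
  [5] addr=0x36 blk=13 s=1: MISS | VC [20]
  [6] addr=0x15 blk=5 s=1: MISS | VC [20, 13]
  [7] addr=0x16 blk=5 s=1: L1-HIT | VC [20, 13]
  [8] addr=0x42 blk=16 s=0: L1-HIT | VC [20, 13]
  [9] addr=0x31 blk=12 s=0: MISS | VC [20, 13, 16]
  [10] addr=0x31 blk=12 s=0: L1-HIT | VC [20, 13, 16]
  [11] addr=0x56 blk=21 s=1: MISS | VC [20, 13, 16, 5]
  [12] addr=0x51 blk=20 s=0: VC-HIT | VC [12, 13, 16, 5]
  [13] addr=0x14 blk=5 s=1: VC-HIT | VC [12, 13, 16, 21]
  [14] addr=0x27 blk=9 s=1: MISS | VC [12, 13, 16, 21, 5]
  [15] addr=0x14 blk=5 s=1: VC-HIT | VC [12, 13, 16, 21, 9]

OUTCOME = VC-HIT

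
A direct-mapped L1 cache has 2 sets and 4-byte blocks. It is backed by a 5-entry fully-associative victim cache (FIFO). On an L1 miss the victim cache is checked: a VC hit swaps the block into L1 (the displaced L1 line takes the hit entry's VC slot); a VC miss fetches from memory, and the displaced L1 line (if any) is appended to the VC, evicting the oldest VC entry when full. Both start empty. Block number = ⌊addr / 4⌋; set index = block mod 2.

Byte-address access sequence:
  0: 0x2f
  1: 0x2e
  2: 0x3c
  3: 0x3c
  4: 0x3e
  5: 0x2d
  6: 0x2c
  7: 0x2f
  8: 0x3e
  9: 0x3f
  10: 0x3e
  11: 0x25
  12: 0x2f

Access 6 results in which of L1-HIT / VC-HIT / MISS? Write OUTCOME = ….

OUTCOME = L1-HIT

  [0] addr=0x2f blk=11 s=1: MISS | VC []
  [1] addr=0x2e blk=11 s=1: L1-HIT | VC []
  [2] addr=0x3c blk=15 s=1: MISS | VC [11]
  [3] addr=0x3c blk=15 s=1: L1-HIT | VC [11]
  [4] addr=0x3e blk=15 s=1: L1-HIT | VC [11]
  [5] addr=0x2d blk=11 s=1: VC-HIT | VC [15]
  [6] addr=0x2c blk=11 s=1: L1-HIT | VC [15]
  [7] addr=0x2f blk=11 s=1: L1-HIT | VC [15]
  [8] addr=0x3e blk=15 s=1: VC-HIT | VC [11]
  [9] addr=0x3f blk=15 s=1: L1-HIT | VC [11]
  [10] addr=0x3e blk=15 s=1: L1-HIT | VC [11]
  [11] addr=0x25 blk=9 s=1: MISS | VC [11, 15]
  [12] addr=0x2f blk=11 s=1: VC-HIT | VC [9, 15]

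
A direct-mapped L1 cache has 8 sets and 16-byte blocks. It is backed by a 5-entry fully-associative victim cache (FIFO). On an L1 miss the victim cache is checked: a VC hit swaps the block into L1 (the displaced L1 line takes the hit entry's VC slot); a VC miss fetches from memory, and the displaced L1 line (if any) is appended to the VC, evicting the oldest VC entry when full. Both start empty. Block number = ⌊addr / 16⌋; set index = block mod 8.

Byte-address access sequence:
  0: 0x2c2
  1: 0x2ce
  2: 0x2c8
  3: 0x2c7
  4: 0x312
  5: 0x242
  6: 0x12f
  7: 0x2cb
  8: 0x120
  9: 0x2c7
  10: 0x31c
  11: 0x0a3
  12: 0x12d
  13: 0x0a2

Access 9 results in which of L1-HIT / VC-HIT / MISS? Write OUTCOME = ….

  [0] addr=0x2c2 blk=44 s=4: MISS | VC []
  [1] addr=0x2ce blk=44 s=4: L1-HIT | VC []
  [2] addr=0x2c8 blk=44 s=4: L1-HIT | VC []
  [3] addr=0x2c7 blk=44 s=4: L1-HIT | VC []
  [4] addr=0x312 blk=49 s=1: MISS | VC []
  [5] addr=0x242 blk=36 s=4: MISS | VC [44]
  [6] addr=0x12f blk=18 s=2: MISS | VC [44]
  [7] addr=0x2cb blk=44 s=4: VC-HIT | VC [36]
  [8] addr=0x120 blk=18 s=2: L1-HIT | VC [36]
  [9] addr=0x2c7 blk=44 s=4: L1-HIT | VC [36]
  [10] addr=0x31c blk=49 s=1: L1-HIT | VC [36]
  [11] addr=0xa3 blk=10 s=2: MISS | VC [36, 18]
  [12] addr=0x12d blk=18 s=2: VC-HIT | VC [36, 10]
  [13] addr=0xa2 blk=10 s=2: VC-HIT | VC [36, 18]

OUTCOME = L1-HIT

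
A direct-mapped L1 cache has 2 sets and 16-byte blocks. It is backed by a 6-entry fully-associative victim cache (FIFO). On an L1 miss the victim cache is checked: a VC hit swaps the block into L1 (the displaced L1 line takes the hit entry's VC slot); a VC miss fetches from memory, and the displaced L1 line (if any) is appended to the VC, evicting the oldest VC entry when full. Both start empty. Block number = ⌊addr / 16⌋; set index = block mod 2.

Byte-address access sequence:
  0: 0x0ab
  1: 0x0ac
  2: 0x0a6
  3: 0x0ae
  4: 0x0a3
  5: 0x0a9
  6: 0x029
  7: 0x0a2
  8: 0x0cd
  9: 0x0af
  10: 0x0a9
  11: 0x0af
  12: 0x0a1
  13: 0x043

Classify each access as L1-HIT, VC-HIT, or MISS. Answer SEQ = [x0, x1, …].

  [0] addr=0xab blk=10 s=0: MISS | VC []
  [1] addr=0xac blk=10 s=0: L1-HIT | VC []
  [2] addr=0xa6 blk=10 s=0: L1-HIT | VC []
  [3] addr=0xae blk=10 s=0: L1-HIT | VC []
  [4] addr=0xa3 blk=10 s=0: L1-HIT | VC []
  [5] addr=0xa9 blk=10 s=0: L1-HIT | VC []
  [6] addr=0x29 blk=2 s=0: MISS | VC [10]
  [7] addr=0xa2 blk=10 s=0: VC-HIT | VC [2]
  [8] addr=0xcd blk=12 s=0: MISS | VC [2, 10]
  [9] addr=0xaf blk=10 s=0: VC-HIT | VC [2, 12]
  [10] addr=0xa9 blk=10 s=0: L1-HIT | VC [2, 12]
  [11] addr=0xaf blk=10 s=0: L1-HIT | VC [2, 12]
  [12] addr=0xa1 blk=10 s=0: L1-HIT | VC [2, 12]
  [13] addr=0x43 blk=4 s=0: MISS | VC [2, 12, 10]

SEQ = [MISS, L1-HIT, L1-HIT, L1-HIT, L1-HIT, L1-HIT, MISS, VC-HIT, MISS, VC-HIT, L1-HIT, L1-HIT, L1-HIT, MISS]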